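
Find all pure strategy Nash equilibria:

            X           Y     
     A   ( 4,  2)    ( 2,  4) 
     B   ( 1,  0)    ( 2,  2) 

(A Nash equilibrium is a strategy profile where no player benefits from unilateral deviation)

Nash equilibrium: (A, Y), (B, Y)

Work:
Best responses:
  P1 vs X: payoffs [4, 1] → best response A (payoff 4)
  P1 vs Y: payoffs [2, 2] → best response A/B (payoff 2)
  P2 vs A: payoffs [2, 4] → best response Y (payoff 4)
  P2 vs B: payoffs [0, 2] → best response Y (payoff 2)
Mutual best responses: (A,Y), (B,Y) → Nash equilibria.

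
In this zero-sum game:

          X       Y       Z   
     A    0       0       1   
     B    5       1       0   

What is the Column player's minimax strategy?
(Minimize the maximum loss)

Column should play Y or Z (all achieve the minimum), value = 1

Work:
Column player minimizes Row's maximum payoff:
Column X: max payoff to Row = 5
Column Y: max payoff to Row = 1
Column Z: max payoff to Row = 1
Minimum is 1, achieved by columns Y, Z (tied).
Each of Y or Z is a minimax strategy.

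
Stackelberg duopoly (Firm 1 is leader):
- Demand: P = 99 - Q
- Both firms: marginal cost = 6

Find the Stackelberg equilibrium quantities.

q₁* (leader) = 46.5, q₂* (follower) = 23.25

Work:
Follower's reaction: q₂ = (a - c - q₁)/2
Leader substitutes: π₁ = q₁·(a - q₁ - (a-c-q₁)/2 - c)
FOC: q₁* = (99 - 6)/2 = 46.50
Then: q₂* = (99 - 6 - 46.5)/2 = 23.25
Leader has first-mover advantage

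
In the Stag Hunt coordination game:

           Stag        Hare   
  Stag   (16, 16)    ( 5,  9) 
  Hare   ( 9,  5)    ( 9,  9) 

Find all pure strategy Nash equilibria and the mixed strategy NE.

Pure NE: (Stag, Stag) and (Hare, Hare); Mixed NE: p = 0.3636, q = 0.3636

Work:
Check pure NE:
(Stag, Stag): (16, 16) - no unilateral deviation beneficial
(Hare, Hare): (9, 9) - no unilateral deviation beneficial
Mixed NE: P1 plays Stag with p = 0.3636, P2 plays Stag with q = 0.3636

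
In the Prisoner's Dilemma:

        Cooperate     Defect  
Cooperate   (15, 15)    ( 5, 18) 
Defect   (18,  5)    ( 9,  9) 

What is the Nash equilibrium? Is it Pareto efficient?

(Defect, Defect) is NE; not Pareto efficient

Work:
Defect dominates Cooperate for both players:
If P2 cooperates: Defect (18) > Cooperate (15)
If P2 defects: Defect (9) > Cooperate (5)
NE: (Defect, Defect) with payoff (9, 9)
But (Cooperate, Cooperate) = (15, 15) Pareto dominates (9, 9)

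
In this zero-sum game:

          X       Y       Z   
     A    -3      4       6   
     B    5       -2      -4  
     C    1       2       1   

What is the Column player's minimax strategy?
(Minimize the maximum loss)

Column should play Y, value = 4

Work:
Column player minimizes Row's maximum payoff:
Column X: max payoff to Row = 5
Column Y: max payoff to Row = 4
Column Z: max payoff to Row = 6
Minimum is 4, achieved by column Y.
Minimax strategy: Y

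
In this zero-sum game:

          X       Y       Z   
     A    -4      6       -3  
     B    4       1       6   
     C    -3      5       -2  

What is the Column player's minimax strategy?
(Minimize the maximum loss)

Column should play X, value = 4

Work:
Column player minimizes Row's maximum payoff:
Column X: max payoff to Row = 4
Column Y: max payoff to Row = 6
Column Z: max payoff to Row = 6
Minimum is 4, achieved by column X.
Minimax strategy: X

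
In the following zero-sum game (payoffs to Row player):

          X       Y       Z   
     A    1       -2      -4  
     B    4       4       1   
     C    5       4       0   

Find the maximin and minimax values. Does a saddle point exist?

Maximin = 1, Minimax = 1, Saddle: True

Work:
Row minimums: [-4, 1, 0] → maximin = 1
Column maximums: [5, 4, 1] → minimax = 1
Saddle point exists! Game value = 1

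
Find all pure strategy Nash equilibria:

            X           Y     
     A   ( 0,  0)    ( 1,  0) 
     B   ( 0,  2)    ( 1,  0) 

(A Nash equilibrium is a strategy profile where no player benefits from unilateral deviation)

Nash equilibrium: (A, X), (A, Y), (B, X)

Work:
Best responses:
  P1 vs X: payoffs [0, 0] → best response A/B (payoff 0)
  P1 vs Y: payoffs [1, 1] → best response A/B (payoff 1)
  P2 vs A: payoffs [0, 0] → best response X/Y (payoff 0)
  P2 vs B: payoffs [2, 0] → best response X (payoff 2)
Mutual best responses: (A,X), (A,Y), (B,X) → Nash equilibria.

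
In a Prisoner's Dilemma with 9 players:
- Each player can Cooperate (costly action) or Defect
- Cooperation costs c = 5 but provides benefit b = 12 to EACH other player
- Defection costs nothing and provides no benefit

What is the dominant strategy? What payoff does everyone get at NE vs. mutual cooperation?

Dominant: Defect; NE payoff = 0; Coop payoff = 91

Work:
Defect dominates (saves cost c = 5, benefit to others is external)
NE: All defect → everyone gets 0
If all cooperate: each receives (8)×12 - 5 = 91
Social dilemma: 91 > 0 but NE gives 0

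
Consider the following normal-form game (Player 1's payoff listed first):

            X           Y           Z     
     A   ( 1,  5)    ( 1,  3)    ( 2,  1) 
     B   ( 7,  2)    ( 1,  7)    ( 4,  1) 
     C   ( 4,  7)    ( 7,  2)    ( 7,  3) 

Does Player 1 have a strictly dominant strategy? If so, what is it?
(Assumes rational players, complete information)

No strictly dominant strategy exists for Player 1

Work:
A strategy strictly dominates another if it gives a strictly higher payoff against every opponent action. Compare each pair of P1's strategies column-by-column:
  A vs B: [1 vs 7, 1 vs 1, 2 vs 4] → A does not strictly dominate B (column X: 1 ≤ 7)
  A vs C: [1 vs 4, 1 vs 7, 2 vs 7] → A does not strictly dominate C (column X: 1 ≤ 4)
  B vs A: [7 vs 1, 1 vs 1, 4 vs 2] → B does not strictly dominate A (column Y: 1 ≤ 1)
  B vs C: [7 vs 4, 1 vs 7, 4 vs 7] → B does not strictly dominate C (column Y: 1 ≤ 7)
  C vs A: [4 vs 1, 7 vs 1, 7 vs 2] → C strictly dominates A
  C vs B: [4 vs 7, 7 vs 1, 7 vs 4] → C does not strictly dominate B (column X: 4 ≤ 7)
No single strategy strictly dominates all others → no strictly dominant strategy.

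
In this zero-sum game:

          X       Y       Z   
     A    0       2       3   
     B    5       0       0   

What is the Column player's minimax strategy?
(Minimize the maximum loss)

Column should play Y, value = 2

Work:
Column player minimizes Row's maximum payoff:
Column X: max payoff to Row = 5
Column Y: max payoff to Row = 2
Column Z: max payoff to Row = 3
Minimum is 2, achieved by column Y.
Minimax strategy: Y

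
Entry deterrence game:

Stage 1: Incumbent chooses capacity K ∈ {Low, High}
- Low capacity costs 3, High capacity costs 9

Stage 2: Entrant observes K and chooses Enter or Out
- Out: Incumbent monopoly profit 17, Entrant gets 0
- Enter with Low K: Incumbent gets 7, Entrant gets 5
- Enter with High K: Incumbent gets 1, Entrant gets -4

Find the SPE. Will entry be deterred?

SPE: (High, Enter|Low, Out|High); Entry deterred. Incumbent net profit = 8

Work:
After Low K: Entrant enters (5 > 0)
After High K: Entrant stays out (-4 < 0)
Incumbent: Low → 7−3=4, High → 17−9=8
Incumbent chooses High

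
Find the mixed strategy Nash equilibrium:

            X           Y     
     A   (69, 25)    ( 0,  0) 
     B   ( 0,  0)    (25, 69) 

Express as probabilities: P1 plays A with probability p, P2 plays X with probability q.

p = 0.734, q = 0.266

Work:
Find probabilities that make opponent indifferent:
P2 chooses q to make P1 indifferent between A and B
P1 chooses p to make P2 indifferent between X and Y
Mixed NE: P1 plays (A: 0.734, B: 0.266), P2 plays (X: 0.266, Y: 0.734)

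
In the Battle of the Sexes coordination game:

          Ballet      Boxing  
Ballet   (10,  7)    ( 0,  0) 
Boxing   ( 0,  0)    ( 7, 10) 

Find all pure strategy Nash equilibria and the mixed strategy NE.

Pure NE: (Ballet, Ballet) and (Boxing, Boxing); Mixed NE: p = 0.5882, q = 0.4118

Work:
Check pure NE:
(Ballet, Ballet): (10, 7) - no unilateral deviation beneficial
(Boxing, Boxing): (7, 10) - no unilateral deviation beneficial
Mixed NE: P1 plays Ballet with p = 0.5882, P2 plays Ballet with q = 0.4118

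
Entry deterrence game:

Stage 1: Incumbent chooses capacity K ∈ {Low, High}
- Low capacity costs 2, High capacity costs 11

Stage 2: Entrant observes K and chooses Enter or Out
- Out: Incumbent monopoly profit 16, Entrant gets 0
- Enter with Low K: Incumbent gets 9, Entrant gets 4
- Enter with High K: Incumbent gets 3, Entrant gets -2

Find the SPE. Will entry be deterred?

SPE: (Low, Enter|Low, Out|High); Entry not deterred. Incumbent net profit = 7, Entrant gets 4

Work:
After Low K: Entrant enters (4 > 0)
After High K: Entrant stays out (-2 < 0)
Incumbent: Low → 9−2=7, High → 16−11=5
Incumbent chooses Low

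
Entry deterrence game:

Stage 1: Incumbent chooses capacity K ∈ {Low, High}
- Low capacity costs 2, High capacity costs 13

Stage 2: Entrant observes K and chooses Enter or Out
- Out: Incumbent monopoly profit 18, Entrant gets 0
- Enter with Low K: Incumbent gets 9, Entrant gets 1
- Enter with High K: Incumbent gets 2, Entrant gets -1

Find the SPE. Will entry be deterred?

SPE: (Low, Enter|Low, Out|High); Entry not deterred. Incumbent net profit = 7, Entrant gets 1

Work:
After Low K: Entrant enters (1 > 0)
After High K: Entrant stays out (-1 < 0)
Incumbent: Low → 9−2=7, High → 18−13=5
Incumbent chooses Low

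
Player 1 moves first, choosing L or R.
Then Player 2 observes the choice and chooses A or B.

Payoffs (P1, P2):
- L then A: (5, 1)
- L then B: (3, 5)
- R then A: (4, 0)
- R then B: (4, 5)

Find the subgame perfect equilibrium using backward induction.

P1 plays R, P2 plays B after L and B after R; Payoff (4, 5)

Work:
Backward induction:
After L: P2 chooses B → P1 gets 3
After R: P2 chooses B → P1 gets 4
P1 chooses R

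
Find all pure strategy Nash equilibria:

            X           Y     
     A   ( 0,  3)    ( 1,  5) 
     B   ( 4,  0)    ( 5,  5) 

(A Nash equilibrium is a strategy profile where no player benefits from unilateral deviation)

Nash equilibrium: (B, Y)

Work:
Best responses:
  P1 vs X: payoffs [0, 4] → best response B (payoff 4)
  P1 vs Y: payoffs [1, 5] → best response B (payoff 5)
  P2 vs A: payoffs [3, 5] → best response Y (payoff 5)
  P2 vs B: payoffs [0, 5] → best response Y (payoff 5)
Mutual best responses: (B,Y) → Nash equilibria.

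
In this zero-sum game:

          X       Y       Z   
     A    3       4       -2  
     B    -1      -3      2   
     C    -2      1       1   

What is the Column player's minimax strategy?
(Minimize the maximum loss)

Column should play Z, value = 2

Work:
Column player minimizes Row's maximum payoff:
Column X: max payoff to Row = 3
Column Y: max payoff to Row = 4
Column Z: max payoff to Row = 2
Minimum is 2, achieved by column Z.
Minimax strategy: Z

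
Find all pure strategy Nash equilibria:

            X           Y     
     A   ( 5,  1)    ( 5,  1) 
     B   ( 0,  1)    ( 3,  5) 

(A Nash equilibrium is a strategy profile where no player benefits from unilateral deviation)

Nash equilibrium: (A, X), (A, Y)

Work:
Best responses:
  P1 vs X: payoffs [5, 0] → best response A (payoff 5)
  P1 vs Y: payoffs [5, 3] → best response A (payoff 5)
  P2 vs A: payoffs [1, 1] → best response X/Y (payoff 1)
  P2 vs B: payoffs [1, 5] → best response Y (payoff 5)
Mutual best responses: (A,X), (A,Y) → Nash equilibria.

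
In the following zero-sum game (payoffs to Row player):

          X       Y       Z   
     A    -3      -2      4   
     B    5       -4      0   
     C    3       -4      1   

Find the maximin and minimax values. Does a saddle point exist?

Maximin = -3, Minimax = -2, Saddle: False

Work:
Row minimums: [-3, -4, -4] → maximin = -3
Column maximums: [5, -2, 4] → minimax = -2
No saddle point (maximin ≠ minimax). Mixed strategy needed.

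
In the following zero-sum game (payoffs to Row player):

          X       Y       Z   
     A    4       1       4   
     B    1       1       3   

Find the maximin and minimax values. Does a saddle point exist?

Maximin = 1, Minimax = 1, Saddle: True

Work:
Row minimums: [1, 1] → maximin = 1
Column maximums: [4, 1, 4] → minimax = 1
Saddle point exists! Game value = 1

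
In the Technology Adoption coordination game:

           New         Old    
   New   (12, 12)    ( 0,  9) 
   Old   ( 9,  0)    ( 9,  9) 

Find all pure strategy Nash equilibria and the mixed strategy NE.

Pure NE: (New, New) and (Old, Old); Mixed NE: p = 0.75, q = 0.75

Work:
Check pure NE:
(New, New): (12, 12) - no unilateral deviation beneficial
(Old, Old): (9, 9) - no unilateral deviation beneficial
Mixed NE: P1 plays New with p = 0.75, P2 plays New with q = 0.75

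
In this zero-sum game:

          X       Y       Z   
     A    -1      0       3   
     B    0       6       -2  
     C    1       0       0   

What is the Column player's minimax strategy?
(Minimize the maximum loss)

Column should play X, value = 1

Work:
Column player minimizes Row's maximum payoff:
Column X: max payoff to Row = 1
Column Y: max payoff to Row = 6
Column Z: max payoff to Row = 3
Minimum is 1, achieved by column X.
Minimax strategy: X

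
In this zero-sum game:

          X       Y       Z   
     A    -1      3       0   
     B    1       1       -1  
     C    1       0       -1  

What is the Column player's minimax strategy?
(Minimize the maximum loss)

Column should play Z, value = 0

Work:
Column player minimizes Row's maximum payoff:
Column X: max payoff to Row = 1
Column Y: max payoff to Row = 3
Column Z: max payoff to Row = 0
Minimum is 0, achieved by column Z.
Minimax strategy: Z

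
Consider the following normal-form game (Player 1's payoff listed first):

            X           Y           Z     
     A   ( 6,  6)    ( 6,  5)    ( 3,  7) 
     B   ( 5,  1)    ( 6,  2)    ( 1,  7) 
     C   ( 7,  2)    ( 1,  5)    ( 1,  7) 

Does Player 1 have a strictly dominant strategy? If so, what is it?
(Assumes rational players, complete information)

No strictly dominant strategy exists for Player 1

Work:
A strategy strictly dominates another if it gives a strictly higher payoff against every opponent action. Compare each pair of P1's strategies column-by-column:
  A vs B: [6 vs 5, 6 vs 6, 3 vs 1] → A does not strictly dominate B (column Y: 6 ≤ 6)
  A vs C: [6 vs 7, 6 vs 1, 3 vs 1] → A does not strictly dominate C (column X: 6 ≤ 7)
  B vs A: [5 vs 6, 6 vs 6, 1 vs 3] → B does not strictly dominate A (column X: 5 ≤ 6)
  B vs C: [5 vs 7, 6 vs 1, 1 vs 1] → B does not strictly dominate C (column X: 5 ≤ 7)
  C vs A: [7 vs 6, 1 vs 6, 1 vs 3] → C does not strictly dominate A (column Y: 1 ≤ 6)
  C vs B: [7 vs 5, 1 vs 6, 1 vs 1] → C does not strictly dominate B (column Y: 1 ≤ 6)
No single strategy strictly dominates all others → no strictly dominant strategy.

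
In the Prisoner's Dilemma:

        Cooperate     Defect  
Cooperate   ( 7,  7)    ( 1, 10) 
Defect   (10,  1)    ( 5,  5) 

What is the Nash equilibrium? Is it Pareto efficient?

(Defect, Defect) is NE; not Pareto efficient

Work:
Defect dominates Cooperate for both players:
If P2 cooperates: Defect (10) > Cooperate (7)
If P2 defects: Defect (5) > Cooperate (1)
NE: (Defect, Defect) with payoff (5, 5)
But (Cooperate, Cooperate) = (7, 7) Pareto dominates (5, 5)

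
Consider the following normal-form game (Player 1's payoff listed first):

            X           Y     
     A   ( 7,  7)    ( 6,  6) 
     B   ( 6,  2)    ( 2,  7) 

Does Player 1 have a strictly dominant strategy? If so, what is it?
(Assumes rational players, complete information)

Yes, Player 1's strictly dominant strategy is A

Work:
A strategy strictly dominates another if it gives a strictly higher payoff against every opponent action. Compare each pair of P1's strategies column-by-column:
  A vs B: [7 vs 6, 6 vs 2] → A strictly dominates B
  B vs A: [6 vs 7, 2 vs 6] → B does not strictly dominate A (column X: 6 ≤ 7)
A strictly dominates every other strategy → strictly dominant.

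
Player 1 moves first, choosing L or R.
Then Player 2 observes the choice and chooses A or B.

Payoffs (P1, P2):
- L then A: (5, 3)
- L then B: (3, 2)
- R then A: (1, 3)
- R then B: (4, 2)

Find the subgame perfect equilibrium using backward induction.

P1 plays L, P2 plays A after L and A after R; Payoff (5, 3)

Work:
Backward induction:
After L: P2 chooses A → P1 gets 5
After R: P2 chooses A → P1 gets 1
P1 chooses L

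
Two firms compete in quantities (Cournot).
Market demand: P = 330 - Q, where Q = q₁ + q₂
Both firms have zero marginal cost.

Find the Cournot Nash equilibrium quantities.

q₁* = q₂* = 110.0; P* = 110.0

Work:
Profit: π_i = P·q_i = (a - q_i - q_j)·q_i
FOC: ∂π_i/∂q_i = a - 2q_i - q_j = 0
Reaction function: q_i = (330 - q_j)/2
Symmetry: q* = 330/3 = 110.0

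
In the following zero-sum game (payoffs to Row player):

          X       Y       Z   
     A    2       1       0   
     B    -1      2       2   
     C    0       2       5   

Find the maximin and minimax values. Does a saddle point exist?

Maximin = 0, Minimax = 2, Saddle: False

Work:
Row minimums: [0, -1, 0] → maximin = 0
Column maximums: [2, 2, 5] → minimax = 2
No saddle point (maximin ≠ minimax). Mixed strategy needed.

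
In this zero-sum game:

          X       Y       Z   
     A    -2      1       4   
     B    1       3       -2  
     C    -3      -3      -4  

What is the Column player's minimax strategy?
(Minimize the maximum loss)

Column should play X, value = 1

Work:
Column player minimizes Row's maximum payoff:
Column X: max payoff to Row = 1
Column Y: max payoff to Row = 3
Column Z: max payoff to Row = 4
Minimum is 1, achieved by column X.
Minimax strategy: X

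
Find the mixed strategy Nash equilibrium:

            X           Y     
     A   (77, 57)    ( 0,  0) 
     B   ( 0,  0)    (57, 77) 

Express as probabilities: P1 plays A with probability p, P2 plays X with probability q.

p = 0.5746, q = 0.4254

Work:
Find probabilities that make opponent indifferent:
P2 chooses q to make P1 indifferent between A and B
P1 chooses p to make P2 indifferent between X and Y
Mixed NE: P1 plays (A: 0.5746, B: 0.4254), P2 plays (X: 0.4254, Y: 0.5746)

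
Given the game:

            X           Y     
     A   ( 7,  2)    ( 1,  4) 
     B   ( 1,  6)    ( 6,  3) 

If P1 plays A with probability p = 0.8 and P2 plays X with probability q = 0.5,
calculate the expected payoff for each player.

E[P1] = 3.9, E[P2] = 3.3

Work:
E[P1] = p·q·π₁(A,X) + p·(1-q)·π₁(A,Y) + (1-p)·q·π₁(B,X) + (1-p)·(1-q)·π₁(B,Y)
= 0.8·0.5·7 + 0.8·0.5·1 + 0.2·0.5·1 + 0.2·0.5·6
= 3.9

E[P2] = 3.3 (similar calculation)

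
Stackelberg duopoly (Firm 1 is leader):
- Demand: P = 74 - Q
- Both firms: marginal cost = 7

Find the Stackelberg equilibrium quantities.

q₁* (leader) = 33.5, q₂* (follower) = 16.75

Work:
Follower's reaction: q₂ = (a - c - q₁)/2
Leader substitutes: π₁ = q₁·(a - q₁ - (a-c-q₁)/2 - c)
FOC: q₁* = (74 - 7)/2 = 33.50
Then: q₂* = (74 - 7 - 33.5)/2 = 16.75
Leader has first-mover advantage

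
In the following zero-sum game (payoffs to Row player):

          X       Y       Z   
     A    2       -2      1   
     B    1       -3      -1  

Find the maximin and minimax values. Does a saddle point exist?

Maximin = -2, Minimax = -2, Saddle: True

Work:
Row minimums: [-2, -3] → maximin = -2
Column maximums: [2, -2, 1] → minimax = -2
Saddle point exists! Game value = -2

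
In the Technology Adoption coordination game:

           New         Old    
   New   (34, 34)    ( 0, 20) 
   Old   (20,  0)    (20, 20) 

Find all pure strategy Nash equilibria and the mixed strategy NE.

Pure NE: (New, New) and (Old, Old); Mixed NE: p = 0.5882, q = 0.5882

Work:
Check pure NE:
(New, New): (34, 34) - no unilateral deviation beneficial
(Old, Old): (20, 20) - no unilateral deviation beneficial
Mixed NE: P1 plays New with p = 0.5882, P2 plays New with q = 0.5882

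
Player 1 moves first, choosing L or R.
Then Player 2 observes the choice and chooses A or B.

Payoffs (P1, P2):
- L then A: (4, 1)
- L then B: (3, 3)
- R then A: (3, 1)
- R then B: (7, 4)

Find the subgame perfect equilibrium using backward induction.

P1 plays R, P2 plays B after L and B after R; Payoff (7, 4)

Work:
Backward induction:
After L: P2 chooses B → P1 gets 3
After R: P2 chooses B → P1 gets 7
P1 chooses R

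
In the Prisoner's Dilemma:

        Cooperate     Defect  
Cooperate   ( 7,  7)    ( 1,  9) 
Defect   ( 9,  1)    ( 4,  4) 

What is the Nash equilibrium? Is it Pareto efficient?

(Defect, Defect) is NE; not Pareto efficient

Work:
Defect dominates Cooperate for both players:
If P2 cooperates: Defect (9) > Cooperate (7)
If P2 defects: Defect (4) > Cooperate (1)
NE: (Defect, Defect) with payoff (4, 4)
But (Cooperate, Cooperate) = (7, 7) Pareto dominates (4, 4)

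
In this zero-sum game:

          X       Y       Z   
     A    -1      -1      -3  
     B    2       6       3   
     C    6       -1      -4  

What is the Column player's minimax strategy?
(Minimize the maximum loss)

Column should play Z, value = 3

Work:
Column player minimizes Row's maximum payoff:
Column X: max payoff to Row = 6
Column Y: max payoff to Row = 6
Column Z: max payoff to Row = 3
Minimum is 3, achieved by column Z.
Minimax strategy: Z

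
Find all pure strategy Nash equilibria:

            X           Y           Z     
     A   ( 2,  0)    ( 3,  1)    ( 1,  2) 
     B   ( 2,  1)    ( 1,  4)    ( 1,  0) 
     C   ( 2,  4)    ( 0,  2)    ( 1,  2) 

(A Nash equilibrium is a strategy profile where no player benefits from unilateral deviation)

Nash equilibrium: (A, Z), (C, X)

Work:
Best responses:
  P1 vs X: payoffs [2, 2, 2] → best response A/B/C (payoff 2)
  P1 vs Y: payoffs [3, 1, 0] → best response A (payoff 3)
  P1 vs Z: payoffs [1, 1, 1] → best response A/B/C (payoff 1)
  P2 vs A: payoffs [0, 1, 2] → best response Z (payoff 2)
  P2 vs B: payoffs [1, 4, 0] → best response Y (payoff 4)
  P2 vs C: payoffs [4, 2, 2] → best response X (payoff 4)
Mutual best responses: (A,Z), (C,X) → Nash equilibria.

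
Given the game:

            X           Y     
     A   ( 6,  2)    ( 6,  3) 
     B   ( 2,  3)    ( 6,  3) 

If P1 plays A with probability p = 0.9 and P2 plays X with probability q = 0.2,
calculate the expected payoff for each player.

E[P1] = 5.92, E[P2] = 2.82

Work:
E[P1] = p·q·π₁(A,X) + p·(1-q)·π₁(A,Y) + (1-p)·q·π₁(B,X) + (1-p)·(1-q)·π₁(B,Y)
= 0.9·0.2·6 + 0.9·0.8·6 + 0.1·0.2·2 + 0.1·0.8·6
= 5.92

E[P2] = 2.82 (similar calculation)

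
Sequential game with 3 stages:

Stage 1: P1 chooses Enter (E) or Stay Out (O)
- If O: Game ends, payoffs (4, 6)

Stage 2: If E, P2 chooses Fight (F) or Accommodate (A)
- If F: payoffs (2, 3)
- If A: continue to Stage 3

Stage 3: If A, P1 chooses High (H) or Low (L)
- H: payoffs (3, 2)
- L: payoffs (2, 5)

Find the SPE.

SPE: (O, F, H); Outcome (4, 6)

Work:
Stage 3: P1 chooses H (3 vs 2)
Stage 2: P2: F->3, A->2 (anticipating H). Choose F
Stage 1: P1: O->4, E->2 (anticipating F, H). Choose O
SPE path: O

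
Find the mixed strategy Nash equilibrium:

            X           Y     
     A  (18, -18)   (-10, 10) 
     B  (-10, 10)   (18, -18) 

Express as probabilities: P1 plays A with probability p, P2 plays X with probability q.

p = 0.5, q = 0.5

Work:
Find probabilities that make opponent indifferent:
P2 chooses q to make P1 indifferent between A and B
P1 chooses p to make P2 indifferent between X and Y
Mixed NE: P1 plays (A: 0.5, B: 0.5), P2 plays (X: 0.5, Y: 0.5)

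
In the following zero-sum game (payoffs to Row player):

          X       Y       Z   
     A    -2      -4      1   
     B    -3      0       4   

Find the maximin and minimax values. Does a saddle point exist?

Maximin = -3, Minimax = -2, Saddle: False

Work:
Row minimums: [-4, -3] → maximin = -3
Column maximums: [-2, 0, 4] → minimax = -2
No saddle point (maximin ≠ minimax). Mixed strategy needed.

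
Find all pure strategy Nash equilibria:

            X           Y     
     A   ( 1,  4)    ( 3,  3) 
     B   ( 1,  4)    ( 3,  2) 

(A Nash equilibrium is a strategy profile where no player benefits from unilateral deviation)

Nash equilibrium: (A, X), (B, X)

Work:
Best responses:
  P1 vs X: payoffs [1, 1] → best response A/B (payoff 1)
  P1 vs Y: payoffs [3, 3] → best response A/B (payoff 3)
  P2 vs A: payoffs [4, 3] → best response X (payoff 4)
  P2 vs B: payoffs [4, 2] → best response X (payoff 4)
Mutual best responses: (A,X), (B,X) → Nash equilibria.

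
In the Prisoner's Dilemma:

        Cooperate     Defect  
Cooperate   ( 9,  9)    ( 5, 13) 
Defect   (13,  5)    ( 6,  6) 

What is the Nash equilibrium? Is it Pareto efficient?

(Defect, Defect) is NE; not Pareto efficient

Work:
Defect dominates Cooperate for both players:
If P2 cooperates: Defect (13) > Cooperate (9)
If P2 defects: Defect (6) > Cooperate (5)
NE: (Defect, Defect) with payoff (6, 6)
But (Cooperate, Cooperate) = (9, 9) Pareto dominates (6, 6)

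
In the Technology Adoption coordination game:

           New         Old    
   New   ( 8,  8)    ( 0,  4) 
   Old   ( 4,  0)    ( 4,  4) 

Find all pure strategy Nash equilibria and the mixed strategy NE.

Pure NE: (New, New) and (Old, Old); Mixed NE: p = 0.5, q = 0.5

Work:
Check pure NE:
(New, New): (8, 8) - no unilateral deviation beneficial
(Old, Old): (4, 4) - no unilateral deviation beneficial
Mixed NE: P1 plays New with p = 0.5, P2 plays New with q = 0.5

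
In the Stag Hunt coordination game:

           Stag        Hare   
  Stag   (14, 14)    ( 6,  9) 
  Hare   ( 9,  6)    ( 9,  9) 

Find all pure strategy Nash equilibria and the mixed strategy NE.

Pure NE: (Stag, Stag) and (Hare, Hare); Mixed NE: p = 0.375, q = 0.375

Work:
Check pure NE:
(Stag, Stag): (14, 14) - no unilateral deviation beneficial
(Hare, Hare): (9, 9) - no unilateral deviation beneficial
Mixed NE: P1 plays Stag with p = 0.375, P2 plays Stag with q = 0.375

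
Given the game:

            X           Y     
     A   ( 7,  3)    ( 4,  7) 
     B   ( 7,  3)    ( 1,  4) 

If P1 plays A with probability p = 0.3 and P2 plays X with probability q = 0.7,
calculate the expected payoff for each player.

E[P1] = 5.47, E[P2] = 3.57

Work:
E[P1] = p·q·π₁(A,X) + p·(1-q)·π₁(A,Y) + (1-p)·q·π₁(B,X) + (1-p)·(1-q)·π₁(B,Y)
= 0.3·0.7·7 + 0.3·0.3·4 + 0.7·0.7·7 + 0.7·0.3·1
= 5.47

E[P2] = 3.57 (similar calculation)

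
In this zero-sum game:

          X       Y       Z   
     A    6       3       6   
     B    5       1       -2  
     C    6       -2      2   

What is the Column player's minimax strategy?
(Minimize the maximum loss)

Column should play Y, value = 3

Work:
Column player minimizes Row's maximum payoff:
Column X: max payoff to Row = 6
Column Y: max payoff to Row = 3
Column Z: max payoff to Row = 6
Minimum is 3, achieved by column Y.
Minimax strategy: Y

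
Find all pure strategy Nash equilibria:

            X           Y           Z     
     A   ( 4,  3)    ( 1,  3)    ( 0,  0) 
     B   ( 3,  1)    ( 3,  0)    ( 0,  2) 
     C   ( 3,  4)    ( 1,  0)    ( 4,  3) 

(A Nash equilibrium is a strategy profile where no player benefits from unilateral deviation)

Nash equilibrium: (A, X)

Work:
Best responses:
  P1 vs X: payoffs [4, 3, 3] → best response A (payoff 4)
  P1 vs Y: payoffs [1, 3, 1] → best response B (payoff 3)
  P1 vs Z: payoffs [0, 0, 4] → best response C (payoff 4)
  P2 vs A: payoffs [3, 3, 0] → best response X/Y (payoff 3)
  P2 vs B: payoffs [1, 0, 2] → best response Z (payoff 2)
  P2 vs C: payoffs [4, 0, 3] → best response X (payoff 4)
Mutual best responses: (A,X) → Nash equilibria.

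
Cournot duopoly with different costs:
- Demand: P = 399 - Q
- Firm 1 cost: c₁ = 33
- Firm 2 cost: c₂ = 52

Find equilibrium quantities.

q₁* = 128.33, q₂* = 109.33

Work:
Reaction: q₁ = (399 - 33 - q₂)/2
Reaction: q₂ = (399 - 52 - q₁)/2
Solve simultaneously:
q₁* = (399 - 2×33 + 52)/3 = 128.33
q₂* = (399 - 2×52 + 33)/3 = 109.33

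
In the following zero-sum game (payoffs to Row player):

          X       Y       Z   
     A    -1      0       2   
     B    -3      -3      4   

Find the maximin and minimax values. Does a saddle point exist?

Maximin = -1, Minimax = -1, Saddle: True

Work:
Row minimums: [-1, -3] → maximin = -1
Column maximums: [-1, 0, 4] → minimax = -1
Saddle point exists! Game value = -1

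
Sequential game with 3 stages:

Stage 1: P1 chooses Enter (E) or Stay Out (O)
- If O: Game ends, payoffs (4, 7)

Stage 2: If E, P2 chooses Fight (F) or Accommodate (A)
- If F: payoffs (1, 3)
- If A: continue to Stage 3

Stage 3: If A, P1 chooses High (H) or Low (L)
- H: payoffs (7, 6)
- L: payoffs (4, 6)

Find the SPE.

SPE: (E, A, H); Outcome (7, 6)

Work:
Stage 3: P1 chooses H (7 vs 4)
Stage 2: P2: F->3, A->6 (anticipating H). Choose A
Stage 1: P1: O->4, E->7 (anticipating A, H). Choose E
SPE path: E -> A -> H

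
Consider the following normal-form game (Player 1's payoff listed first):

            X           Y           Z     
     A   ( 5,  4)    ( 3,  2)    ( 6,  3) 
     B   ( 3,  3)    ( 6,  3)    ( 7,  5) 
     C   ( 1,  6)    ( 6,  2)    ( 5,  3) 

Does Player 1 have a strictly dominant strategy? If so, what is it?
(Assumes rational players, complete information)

No strictly dominant strategy exists for Player 1

Work:
A strategy strictly dominates another if it gives a strictly higher payoff against every opponent action. Compare each pair of P1's strategies column-by-column:
  A vs B: [5 vs 3, 3 vs 6, 6 vs 7] → A does not strictly dominate B (column Y: 3 ≤ 6)
  A vs C: [5 vs 1, 3 vs 6, 6 vs 5] → A does not strictly dominate C (column Y: 3 ≤ 6)
  B vs A: [3 vs 5, 6 vs 3, 7 vs 6] → B does not strictly dominate A (column X: 3 ≤ 5)
  B vs C: [3 vs 1, 6 vs 6, 7 vs 5] → B does not strictly dominate C (column Y: 6 ≤ 6)
  C vs A: [1 vs 5, 6 vs 3, 5 vs 6] → C does not strictly dominate A (column X: 1 ≤ 5)
  C vs B: [1 vs 3, 6 vs 6, 5 vs 7] → C does not strictly dominate B (column X: 1 ≤ 3)
No single strategy strictly dominates all others → no strictly dominant strategy.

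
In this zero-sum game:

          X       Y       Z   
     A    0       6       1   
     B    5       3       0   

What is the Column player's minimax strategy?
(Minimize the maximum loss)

Column should play Z, value = 1

Work:
Column player minimizes Row's maximum payoff:
Column X: max payoff to Row = 5
Column Y: max payoff to Row = 6
Column Z: max payoff to Row = 1
Minimum is 1, achieved by column Z.
Minimax strategy: Z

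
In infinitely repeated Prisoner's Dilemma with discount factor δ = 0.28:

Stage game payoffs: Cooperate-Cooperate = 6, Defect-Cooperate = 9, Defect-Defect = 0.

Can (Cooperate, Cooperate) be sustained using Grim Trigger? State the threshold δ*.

δ* = 0.3333; since δ = 0.28 < 0.3333, cooperation cannot be sustained

Work:
For Grim Trigger:
Cooperate forever: 6/(1-δ)
Defect then punished: 9 + 0·δ/(1-δ)
Need: 6/(1-δ) ≥ 9 + 0·δ/(1-δ)
Solving: δ ≥ (T-R)/(T-P) = (9-6)/(9-0) = 0.3333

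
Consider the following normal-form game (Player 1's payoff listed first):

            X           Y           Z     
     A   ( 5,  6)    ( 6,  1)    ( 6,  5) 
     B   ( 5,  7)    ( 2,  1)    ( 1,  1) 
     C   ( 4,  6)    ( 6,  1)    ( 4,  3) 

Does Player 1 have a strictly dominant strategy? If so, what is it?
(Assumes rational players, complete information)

No strictly dominant strategy exists for Player 1

Work:
A strategy strictly dominates another if it gives a strictly higher payoff against every opponent action. Compare each pair of P1's strategies column-by-column:
  A vs B: [5 vs 5, 6 vs 2, 6 vs 1] → A does not strictly dominate B (column X: 5 ≤ 5)
  A vs C: [5 vs 4, 6 vs 6, 6 vs 4] → A does not strictly dominate C (column Y: 6 ≤ 6)
  B vs A: [5 vs 5, 2 vs 6, 1 vs 6] → B does not strictly dominate A (column X: 5 ≤ 5)
  B vs C: [5 vs 4, 2 vs 6, 1 vs 4] → B does not strictly dominate C (column Y: 2 ≤ 6)
  C vs A: [4 vs 5, 6 vs 6, 4 vs 6] → C does not strictly dominate A (column X: 4 ≤ 5)
  C vs B: [4 vs 5, 6 vs 2, 4 vs 1] → C does not strictly dominate B (column X: 4 ≤ 5)
No single strategy strictly dominates all others → no strictly dominant strategy.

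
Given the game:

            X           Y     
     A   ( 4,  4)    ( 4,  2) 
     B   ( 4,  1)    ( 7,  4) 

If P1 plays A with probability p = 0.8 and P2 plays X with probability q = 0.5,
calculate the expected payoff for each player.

E[P1] = 4.3, E[P2] = 2.9

Work:
E[P1] = p·q·π₁(A,X) + p·(1-q)·π₁(A,Y) + (1-p)·q·π₁(B,X) + (1-p)·(1-q)·π₁(B,Y)
= 0.8·0.5·4 + 0.8·0.5·4 + 0.2·0.5·4 + 0.2·0.5·7
= 4.3

E[P2] = 2.9 (similar calculation)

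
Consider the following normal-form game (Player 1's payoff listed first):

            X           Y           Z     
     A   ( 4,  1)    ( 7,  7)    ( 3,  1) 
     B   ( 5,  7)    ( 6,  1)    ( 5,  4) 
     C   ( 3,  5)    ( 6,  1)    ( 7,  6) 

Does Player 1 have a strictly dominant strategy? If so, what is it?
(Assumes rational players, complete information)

No strictly dominant strategy exists for Player 1

Work:
A strategy strictly dominates another if it gives a strictly higher payoff against every opponent action. Compare each pair of P1's strategies column-by-column:
  A vs B: [4 vs 5, 7 vs 6, 3 vs 5] → A does not strictly dominate B (column X: 4 ≤ 5)
  A vs C: [4 vs 3, 7 vs 6, 3 vs 7] → A does not strictly dominate C (column Z: 3 ≤ 7)
  B vs A: [5 vs 4, 6 vs 7, 5 vs 3] → B does not strictly dominate A (column Y: 6 ≤ 7)
  B vs C: [5 vs 3, 6 vs 6, 5 vs 7] → B does not strictly dominate C (column Y: 6 ≤ 6)
  C vs A: [3 vs 4, 6 vs 7, 7 vs 3] → C does not strictly dominate A (column X: 3 ≤ 4)
  C vs B: [3 vs 5, 6 vs 6, 7 vs 5] → C does not strictly dominate B (column X: 3 ≤ 5)
No single strategy strictly dominates all others → no strictly dominant strategy.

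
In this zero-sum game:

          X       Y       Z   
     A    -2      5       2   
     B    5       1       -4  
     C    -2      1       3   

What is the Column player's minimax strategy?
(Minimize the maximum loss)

Column should play Z, value = 3

Work:
Column player minimizes Row's maximum payoff:
Column X: max payoff to Row = 5
Column Y: max payoff to Row = 5
Column Z: max payoff to Row = 3
Minimum is 3, achieved by column Z.
Minimax strategy: Z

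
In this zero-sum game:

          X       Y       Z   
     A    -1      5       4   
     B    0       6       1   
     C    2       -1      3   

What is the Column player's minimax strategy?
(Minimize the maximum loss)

Column should play X, value = 2

Work:
Column player minimizes Row's maximum payoff:
Column X: max payoff to Row = 2
Column Y: max payoff to Row = 6
Column Z: max payoff to Row = 4
Minimum is 2, achieved by column X.
Minimax strategy: X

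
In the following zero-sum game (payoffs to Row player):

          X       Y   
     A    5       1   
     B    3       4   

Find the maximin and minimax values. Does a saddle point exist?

Maximin = 3, Minimax = 4, Saddle: False

Work:
Row minimums: [1, 3] → maximin = 3
Column maximums: [5, 4] → minimax = 4
No saddle point (maximin ≠ minimax). Mixed strategy needed.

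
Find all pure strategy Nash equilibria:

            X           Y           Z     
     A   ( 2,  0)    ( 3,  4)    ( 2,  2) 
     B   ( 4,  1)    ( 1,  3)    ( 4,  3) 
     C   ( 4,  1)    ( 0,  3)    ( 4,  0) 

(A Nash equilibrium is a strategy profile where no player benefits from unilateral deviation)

Nash equilibrium: (A, Y), (B, Z)

Work:
Best responses:
  P1 vs X: payoffs [2, 4, 4] → best response B/C (payoff 4)
  P1 vs Y: payoffs [3, 1, 0] → best response A (payoff 3)
  P1 vs Z: payoffs [2, 4, 4] → best response B/C (payoff 4)
  P2 vs A: payoffs [0, 4, 2] → best response Y (payoff 4)
  P2 vs B: payoffs [1, 3, 3] → best response Y/Z (payoff 3)
  P2 vs C: payoffs [1, 3, 0] → best response Y (payoff 3)
Mutual best responses: (A,Y), (B,Z) → Nash equilibria.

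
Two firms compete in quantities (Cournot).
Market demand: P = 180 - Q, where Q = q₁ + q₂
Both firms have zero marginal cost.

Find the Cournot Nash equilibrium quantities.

q₁* = q₂* = 60.0; P* = 60.0

Work:
Profit: π_i = P·q_i = (a - q_i - q_j)·q_i
FOC: ∂π_i/∂q_i = a - 2q_i - q_j = 0
Reaction function: q_i = (180 - q_j)/2
Symmetry: q* = 180/3 = 60.0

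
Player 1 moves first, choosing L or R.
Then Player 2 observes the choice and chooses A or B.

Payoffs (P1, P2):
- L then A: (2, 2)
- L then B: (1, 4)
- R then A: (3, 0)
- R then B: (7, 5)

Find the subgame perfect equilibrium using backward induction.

P1 plays R, P2 plays B after L and B after R; Payoff (7, 5)

Work:
Backward induction:
After L: P2 chooses B → P1 gets 1
After R: P2 chooses B → P1 gets 7
P1 chooses R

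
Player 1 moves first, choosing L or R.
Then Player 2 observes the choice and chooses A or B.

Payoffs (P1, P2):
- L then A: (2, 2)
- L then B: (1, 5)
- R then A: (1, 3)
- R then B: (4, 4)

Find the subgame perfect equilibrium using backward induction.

P1 plays R, P2 plays B after L and B after R; Payoff (4, 4)

Work:
Backward induction:
After L: P2 chooses B → P1 gets 1
After R: P2 chooses B → P1 gets 4
P1 chooses R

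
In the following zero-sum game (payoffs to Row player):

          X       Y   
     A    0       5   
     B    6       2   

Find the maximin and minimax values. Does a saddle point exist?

Maximin = 2, Minimax = 5, Saddle: False

Work:
Row minimums: [0, 2] → maximin = 2
Column maximums: [6, 5] → minimax = 5
No saddle point (maximin ≠ minimax). Mixed strategy needed.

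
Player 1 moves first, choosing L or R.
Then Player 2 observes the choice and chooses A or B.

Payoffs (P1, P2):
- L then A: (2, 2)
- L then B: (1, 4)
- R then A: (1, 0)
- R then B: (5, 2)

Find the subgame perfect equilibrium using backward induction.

P1 plays R, P2 plays B after L and B after R; Payoff (5, 2)

Work:
Backward induction:
After L: P2 chooses B → P1 gets 1
After R: P2 chooses B → P1 gets 5
P1 chooses R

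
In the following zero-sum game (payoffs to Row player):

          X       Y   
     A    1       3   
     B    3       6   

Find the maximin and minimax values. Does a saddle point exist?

Maximin = 3, Minimax = 3, Saddle: True

Work:
Row minimums: [1, 3] → maximin = 3
Column maximums: [3, 6] → minimax = 3
Saddle point exists! Game value = 3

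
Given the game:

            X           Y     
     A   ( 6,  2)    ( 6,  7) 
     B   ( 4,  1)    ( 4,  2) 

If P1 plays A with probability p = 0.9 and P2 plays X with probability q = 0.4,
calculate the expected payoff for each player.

E[P1] = 5.8, E[P2] = 4.66

Work:
E[P1] = p·q·π₁(A,X) + p·(1-q)·π₁(A,Y) + (1-p)·q·π₁(B,X) + (1-p)·(1-q)·π₁(B,Y)
= 0.9·0.4·6 + 0.9·0.6·6 + 0.1·0.4·4 + 0.1·0.6·4
= 5.8

E[P2] = 4.66 (similar calculation)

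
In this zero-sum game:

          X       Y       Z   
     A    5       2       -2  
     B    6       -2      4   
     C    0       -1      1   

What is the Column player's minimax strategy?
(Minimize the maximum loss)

Column should play Y, value = 2

Work:
Column player minimizes Row's maximum payoff:
Column X: max payoff to Row = 6
Column Y: max payoff to Row = 2
Column Z: max payoff to Row = 4
Minimum is 2, achieved by column Y.
Minimax strategy: Y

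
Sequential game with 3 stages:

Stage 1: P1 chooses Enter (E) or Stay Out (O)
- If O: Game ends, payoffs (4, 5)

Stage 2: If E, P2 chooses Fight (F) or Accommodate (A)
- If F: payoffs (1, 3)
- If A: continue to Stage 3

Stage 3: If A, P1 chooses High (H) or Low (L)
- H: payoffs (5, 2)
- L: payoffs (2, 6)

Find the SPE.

SPE: (O, F, H); Outcome (4, 5)

Work:
Stage 3: P1 chooses H (5 vs 2)
Stage 2: P2: F->3, A->2 (anticipating H). Choose F
Stage 1: P1: O->4, E->1 (anticipating F, H). Choose O
SPE path: O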